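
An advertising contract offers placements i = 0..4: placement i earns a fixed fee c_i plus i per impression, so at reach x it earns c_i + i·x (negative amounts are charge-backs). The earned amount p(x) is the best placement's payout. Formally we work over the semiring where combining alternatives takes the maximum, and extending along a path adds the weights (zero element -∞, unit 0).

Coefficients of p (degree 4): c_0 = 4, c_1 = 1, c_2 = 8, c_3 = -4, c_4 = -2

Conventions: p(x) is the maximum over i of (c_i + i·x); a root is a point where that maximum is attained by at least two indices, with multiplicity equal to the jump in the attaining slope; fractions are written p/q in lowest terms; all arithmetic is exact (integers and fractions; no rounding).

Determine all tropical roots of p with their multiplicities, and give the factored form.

hull edge (i=0, c=4) to (i=2, c=8): slope 2, span 2
hull edge (i=2, c=8) to (i=4, c=-2): slope -5, span 2
Factored form: p(x) = -2 ⊗ (x ⊕ (-2)) ⊗ (x ⊕ (-2)) ⊗ (x ⊕ 5) ⊗ (x ⊕ 5)
Answer: roots = -2 (mult 2), 5 (mult 2)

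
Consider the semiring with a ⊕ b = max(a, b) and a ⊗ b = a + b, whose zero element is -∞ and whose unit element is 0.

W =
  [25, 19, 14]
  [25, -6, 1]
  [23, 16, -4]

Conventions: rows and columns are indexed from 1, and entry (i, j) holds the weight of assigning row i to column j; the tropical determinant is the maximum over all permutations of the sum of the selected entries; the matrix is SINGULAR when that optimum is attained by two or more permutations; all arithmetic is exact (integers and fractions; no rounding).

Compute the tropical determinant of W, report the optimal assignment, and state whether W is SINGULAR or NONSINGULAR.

σ = (1, 2, 3): 25 + (-6) + (-4) = 15
σ = (1, 3, 2): 25 + 1 + 16 = 42
σ = (2, 1, 3): 19 + 25 + (-4) = 40
σ = (2, 3, 1): 19 + 1 + 23 = 43
σ = (3, 1, 2): 14 + 25 + 16 = 55
σ = (3, 2, 1): 14 + (-6) + 23 = 31
Optimal value attained by: σ = (3, 1, 2).
Answer: det⊕(W) = 55; verdict: NONSINGULAR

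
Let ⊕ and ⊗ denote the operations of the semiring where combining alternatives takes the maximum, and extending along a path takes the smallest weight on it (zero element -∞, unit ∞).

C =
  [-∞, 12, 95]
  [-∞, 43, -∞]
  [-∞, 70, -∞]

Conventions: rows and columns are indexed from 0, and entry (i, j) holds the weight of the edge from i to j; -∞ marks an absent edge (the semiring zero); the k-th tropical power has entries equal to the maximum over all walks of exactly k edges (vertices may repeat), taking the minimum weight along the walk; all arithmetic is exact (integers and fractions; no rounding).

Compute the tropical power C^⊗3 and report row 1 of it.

C^⊗2:
  [-∞, 70, -∞]
  [-∞, 43, -∞]
  [-∞, 43, -∞]
C^⊗3:
  [-∞, 43, -∞]
  [-∞, 43, -∞]
  [-∞, 43, -∞]
Answer: row 1 of C^⊗3 = [-∞, 43, -∞]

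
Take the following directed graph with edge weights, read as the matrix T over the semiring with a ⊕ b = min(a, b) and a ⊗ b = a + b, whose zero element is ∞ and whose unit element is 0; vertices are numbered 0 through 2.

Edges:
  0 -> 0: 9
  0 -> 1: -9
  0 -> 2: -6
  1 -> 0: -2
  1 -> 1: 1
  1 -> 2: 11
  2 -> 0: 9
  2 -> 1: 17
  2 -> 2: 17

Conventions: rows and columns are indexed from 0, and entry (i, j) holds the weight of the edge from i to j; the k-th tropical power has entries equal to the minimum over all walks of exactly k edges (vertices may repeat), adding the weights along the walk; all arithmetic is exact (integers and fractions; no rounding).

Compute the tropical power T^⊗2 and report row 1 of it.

T^⊗2:
  [-11, -8, 2]
  [-1, -11, -8]
  [15, 0, 3]
Answer: row 1 of T^⊗2 = [-1, -11, -8]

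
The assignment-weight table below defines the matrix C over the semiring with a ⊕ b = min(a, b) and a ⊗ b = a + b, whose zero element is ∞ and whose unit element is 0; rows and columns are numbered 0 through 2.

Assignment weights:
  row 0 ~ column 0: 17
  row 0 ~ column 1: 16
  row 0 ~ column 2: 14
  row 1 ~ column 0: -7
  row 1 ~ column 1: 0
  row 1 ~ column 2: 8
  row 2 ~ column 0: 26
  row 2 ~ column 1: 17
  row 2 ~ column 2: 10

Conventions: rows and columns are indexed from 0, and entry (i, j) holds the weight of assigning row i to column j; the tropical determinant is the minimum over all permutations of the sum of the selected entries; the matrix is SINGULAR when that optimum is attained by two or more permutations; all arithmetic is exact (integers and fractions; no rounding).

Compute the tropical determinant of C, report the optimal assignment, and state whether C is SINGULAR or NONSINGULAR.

σ = (0, 1, 2): 17 + 0 + 10 = 27
σ = (0, 2, 1): 17 + 8 + 17 = 42
σ = (1, 0, 2): 16 + (-7) + 10 = 19
σ = (1, 2, 0): 16 + 8 + 26 = 50
σ = (2, 0, 1): 14 + (-7) + 17 = 24
σ = (2, 1, 0): 14 + 0 + 26 = 40
Optimal value attained by: σ = (1, 0, 2).
Answer: det⊕(C) = 19; verdict: NONSINGULAR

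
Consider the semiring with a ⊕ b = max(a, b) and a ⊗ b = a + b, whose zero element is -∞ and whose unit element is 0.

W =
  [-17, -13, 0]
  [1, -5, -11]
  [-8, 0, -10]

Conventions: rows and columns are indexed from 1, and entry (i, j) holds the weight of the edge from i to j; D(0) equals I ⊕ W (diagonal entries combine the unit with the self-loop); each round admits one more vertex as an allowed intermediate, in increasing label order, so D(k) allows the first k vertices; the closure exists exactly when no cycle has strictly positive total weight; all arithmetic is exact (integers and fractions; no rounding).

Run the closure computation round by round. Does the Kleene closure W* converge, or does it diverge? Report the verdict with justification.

D(0):
  [0, -13, 0]
  [1, 0, -11]
  [-8, 0, 0]
D(1):
  [0, -13, 0]
  [1, 0, 1]
  [-8, 0, 0]
Detection: at round 2, diagonal entry (3, 3) turns strictly positive.
Key observation: the cycle 3->2->1->3 has total weight 0 + 1 + 0, which is strictly positive.
Answer: DIVERGES — positive cycle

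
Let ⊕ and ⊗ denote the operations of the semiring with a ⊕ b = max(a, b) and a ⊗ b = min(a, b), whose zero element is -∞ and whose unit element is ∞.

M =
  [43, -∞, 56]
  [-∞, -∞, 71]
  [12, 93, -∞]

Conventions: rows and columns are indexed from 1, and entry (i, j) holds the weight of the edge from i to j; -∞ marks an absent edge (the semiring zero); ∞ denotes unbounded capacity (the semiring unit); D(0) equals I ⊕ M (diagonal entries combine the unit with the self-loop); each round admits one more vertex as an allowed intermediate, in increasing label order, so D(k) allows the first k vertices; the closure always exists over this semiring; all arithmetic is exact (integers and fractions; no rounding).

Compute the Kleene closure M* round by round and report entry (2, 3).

D(0):
  [∞, -∞, 56]
  [-∞, ∞, 71]
  [12, 93, ∞]
D(1):
  [∞, -∞, 56]
  [-∞, ∞, 71]
  [12, 93, ∞]
D(2):
  [∞, -∞, 56]
  [-∞, ∞, 71]
  [12, 93, ∞]
D(3):
  [∞, 56, 56]
  [12, ∞, 71]
  [12, 93, ∞]
Answer: M*[2][3] = 71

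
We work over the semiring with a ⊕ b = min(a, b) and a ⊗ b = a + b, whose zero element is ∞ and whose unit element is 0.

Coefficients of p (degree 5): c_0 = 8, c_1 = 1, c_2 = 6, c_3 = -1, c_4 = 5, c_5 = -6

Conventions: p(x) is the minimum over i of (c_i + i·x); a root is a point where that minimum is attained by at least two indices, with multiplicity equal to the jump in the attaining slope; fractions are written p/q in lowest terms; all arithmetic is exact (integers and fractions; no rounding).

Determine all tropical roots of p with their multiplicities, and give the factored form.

hull edge (i=0, c=8) to (i=1, c=1): slope -7, span 1
hull edge (i=1, c=1) to (i=5, c=-6): slope -7/4, span 4
Factored form: p(x) = -6 ⊗ (x ⊕ 7/4) ⊗ (x ⊕ 7/4) ⊗ (x ⊕ 7/4) ⊗ (x ⊕ 7/4) ⊗ (x ⊕ 7)
Answer: roots = 7/4 (mult 4), 7 (mult 1)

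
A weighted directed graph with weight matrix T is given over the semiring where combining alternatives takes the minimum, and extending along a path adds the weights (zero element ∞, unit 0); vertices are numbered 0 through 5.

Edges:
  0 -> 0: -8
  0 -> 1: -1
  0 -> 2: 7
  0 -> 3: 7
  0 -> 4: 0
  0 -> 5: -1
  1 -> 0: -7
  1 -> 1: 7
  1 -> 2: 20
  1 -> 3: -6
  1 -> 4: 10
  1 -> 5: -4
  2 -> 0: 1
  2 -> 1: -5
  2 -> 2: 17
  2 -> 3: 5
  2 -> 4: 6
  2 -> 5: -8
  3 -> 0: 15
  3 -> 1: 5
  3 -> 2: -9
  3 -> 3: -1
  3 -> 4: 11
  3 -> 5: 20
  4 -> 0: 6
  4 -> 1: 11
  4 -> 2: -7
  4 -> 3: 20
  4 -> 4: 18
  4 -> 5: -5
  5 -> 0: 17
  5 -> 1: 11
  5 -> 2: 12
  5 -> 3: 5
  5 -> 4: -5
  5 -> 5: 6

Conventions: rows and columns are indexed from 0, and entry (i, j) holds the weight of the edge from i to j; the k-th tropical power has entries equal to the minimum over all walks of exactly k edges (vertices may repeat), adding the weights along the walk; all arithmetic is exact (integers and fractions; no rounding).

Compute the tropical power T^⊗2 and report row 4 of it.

T^⊗2:
  [-16, -9, -7, -7, -8, -9]
  [-15, -8, -15, -7, -9, -8]
  [-12, 0, -4, -11, -13, -9]
  [-8, -14, -10, -4, -3, -17]
  [-6, -12, 7, -2, -10, -15]
  [1, 6, -12, 4, 1, -10]
Answer: row 4 of T^⊗2 = [-6, -12, 7, -2, -10, -15]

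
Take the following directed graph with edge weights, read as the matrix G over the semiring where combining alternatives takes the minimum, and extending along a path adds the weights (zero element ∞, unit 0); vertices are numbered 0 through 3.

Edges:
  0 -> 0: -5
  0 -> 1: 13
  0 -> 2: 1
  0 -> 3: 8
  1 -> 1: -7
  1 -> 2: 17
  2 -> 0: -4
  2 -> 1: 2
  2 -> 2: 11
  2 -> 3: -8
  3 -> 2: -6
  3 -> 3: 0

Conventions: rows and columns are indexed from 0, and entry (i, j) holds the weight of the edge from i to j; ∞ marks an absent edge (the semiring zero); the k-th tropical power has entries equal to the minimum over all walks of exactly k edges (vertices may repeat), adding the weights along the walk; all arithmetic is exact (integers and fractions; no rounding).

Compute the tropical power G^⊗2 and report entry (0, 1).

G^⊗2:
  [-10, 3, -4, -7]
  [13, -14, 10, 9]
  [-9, -5, -14, -8]
  [-10, -4, -6, -14]
Key observation: the optimum is the walk 0->2->1, with weight 1 + 2 = 3.
Optimal value attained by: walk 0->2->1.
Answer: (G^⊗2)[0][1] = 3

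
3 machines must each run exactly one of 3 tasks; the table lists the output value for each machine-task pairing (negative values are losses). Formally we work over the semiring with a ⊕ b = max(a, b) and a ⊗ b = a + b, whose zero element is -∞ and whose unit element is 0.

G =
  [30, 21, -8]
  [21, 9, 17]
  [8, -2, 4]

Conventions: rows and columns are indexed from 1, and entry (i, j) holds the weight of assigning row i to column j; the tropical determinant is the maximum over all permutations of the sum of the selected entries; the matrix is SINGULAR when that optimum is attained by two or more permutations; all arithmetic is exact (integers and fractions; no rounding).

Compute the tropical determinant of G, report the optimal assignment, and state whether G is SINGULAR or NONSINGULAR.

σ = (1, 2, 3): 30 + 9 + 4 = 43
σ = (1, 3, 2): 30 + 17 + (-2) = 45
σ = (2, 1, 3): 21 + 21 + 4 = 46
σ = (2, 3, 1): 21 + 17 + 8 = 46
σ = (3, 1, 2): (-8) + 21 + (-2) = 11
σ = (3, 2, 1): (-8) + 9 + 8 = 9
Optimal value attained by: σ = (2, 1, 3).
Answer: det⊕(G) = 46; verdict: SINGULAR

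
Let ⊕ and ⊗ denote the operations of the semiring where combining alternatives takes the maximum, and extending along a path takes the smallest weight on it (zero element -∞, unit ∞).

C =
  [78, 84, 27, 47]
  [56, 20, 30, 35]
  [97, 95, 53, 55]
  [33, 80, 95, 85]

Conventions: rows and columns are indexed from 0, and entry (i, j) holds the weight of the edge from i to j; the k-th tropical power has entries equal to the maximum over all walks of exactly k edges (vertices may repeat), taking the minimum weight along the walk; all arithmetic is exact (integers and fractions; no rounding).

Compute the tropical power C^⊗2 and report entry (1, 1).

C^⊗2:
  [78, 78, 47, 47]
  [56, 56, 35, 47]
  [78, 84, 55, 55]
  [95, 95, 85, 85]
Key observation: the optimum is the walk 1->0->1, with weight 56 min 84 = 56.
Optimal value attained by: walk 1->0->1.
Answer: (C^⊗2)[1][1] = 56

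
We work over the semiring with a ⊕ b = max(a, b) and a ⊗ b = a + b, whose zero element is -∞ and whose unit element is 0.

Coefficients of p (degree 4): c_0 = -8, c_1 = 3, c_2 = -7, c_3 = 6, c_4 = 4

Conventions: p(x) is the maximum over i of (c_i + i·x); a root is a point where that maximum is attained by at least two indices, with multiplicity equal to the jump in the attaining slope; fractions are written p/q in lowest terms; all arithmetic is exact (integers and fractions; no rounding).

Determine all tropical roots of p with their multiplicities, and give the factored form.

hull edge (i=0, c=-8) to (i=1, c=3): slope 11, span 1
hull edge (i=1, c=3) to (i=3, c=6): slope 3/2, span 2
hull edge (i=3, c=6) to (i=4, c=4): slope -2, span 1
Factored form: p(x) = 4 ⊗ (x ⊕ (-11)) ⊗ (x ⊕ (-3/2)) ⊗ (x ⊕ (-3/2)) ⊗ (x ⊕ 2)
Answer: roots = -11 (mult 1), -3/2 (mult 2), 2 (mult 1)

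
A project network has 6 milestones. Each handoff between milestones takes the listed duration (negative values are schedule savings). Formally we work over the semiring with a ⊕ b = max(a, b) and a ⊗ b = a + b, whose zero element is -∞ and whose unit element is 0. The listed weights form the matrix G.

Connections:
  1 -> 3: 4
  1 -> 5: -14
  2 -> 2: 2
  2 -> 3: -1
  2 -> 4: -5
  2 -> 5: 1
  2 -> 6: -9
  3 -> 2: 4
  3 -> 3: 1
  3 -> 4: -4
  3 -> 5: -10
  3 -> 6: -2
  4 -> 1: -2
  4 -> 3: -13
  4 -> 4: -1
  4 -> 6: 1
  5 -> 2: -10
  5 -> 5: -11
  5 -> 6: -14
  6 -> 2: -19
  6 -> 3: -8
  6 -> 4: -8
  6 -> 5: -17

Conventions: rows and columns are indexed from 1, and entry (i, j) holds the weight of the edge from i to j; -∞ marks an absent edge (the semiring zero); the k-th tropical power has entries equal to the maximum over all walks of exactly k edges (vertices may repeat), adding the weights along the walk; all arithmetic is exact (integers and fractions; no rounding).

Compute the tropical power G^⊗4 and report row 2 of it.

G^⊗2:
  [-∞, 8, 5, 0, -6, 2]
  [-7, 4, 1, -3, 3, -3]
  [-6, 6, 3, -1, 5, -1]
  [-3, -9, 2, -2, -16, 0]
  [-∞, -8, -11, -15, -9, -19]
  [-10, -4, -7, -9, -18, -7]
G^⊗3:
  [-2, 10, 7, 3, 9, 3]
  [-5, 6, 3, -1, 5, -1]
  [-3, 8, 5, 1, 7, 1]
  [-4, 6, 3, -2, -8, 0]
  [-17, -6, -9, -13, -7, -13]
  [-11, -2, -5, -9, -3, -8]
G^⊗4:
  [1, 12, 9, 5, 11, 5]
  [-3, 8, 5, 1, 7, 1]
  [-1, 10, 7, 3, 9, 3]
  [-4, 8, 5, 1, 7, 1]
  [-15, -4, -7, -11, -5, -11]
  [-11, 0, -3, -7, -1, -7]
Answer: row 2 of G^⊗4 = [-3, 8, 5, 1, 7, 1]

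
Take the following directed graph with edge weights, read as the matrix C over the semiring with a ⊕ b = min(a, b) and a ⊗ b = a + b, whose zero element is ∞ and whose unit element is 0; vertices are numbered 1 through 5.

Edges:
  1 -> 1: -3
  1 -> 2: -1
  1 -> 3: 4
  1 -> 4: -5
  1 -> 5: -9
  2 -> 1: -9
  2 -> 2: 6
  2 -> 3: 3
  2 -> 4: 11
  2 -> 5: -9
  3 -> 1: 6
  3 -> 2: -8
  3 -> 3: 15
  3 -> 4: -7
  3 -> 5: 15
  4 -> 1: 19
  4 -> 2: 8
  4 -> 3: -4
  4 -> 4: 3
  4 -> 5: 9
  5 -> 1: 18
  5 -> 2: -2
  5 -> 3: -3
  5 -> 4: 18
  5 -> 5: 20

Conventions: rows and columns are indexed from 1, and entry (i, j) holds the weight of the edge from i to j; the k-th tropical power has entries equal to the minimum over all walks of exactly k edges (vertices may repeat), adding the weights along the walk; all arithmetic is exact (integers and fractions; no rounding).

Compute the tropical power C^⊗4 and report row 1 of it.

C^⊗2:
  [-10, -11, -12, -8, -12]
  [-12, -11, -12, -14, -18]
  [-17, -2, -11, -4, -17]
  [-1, -12, -1, -11, -1]
  [-11, -11, 1, -10, -11]
C^⊗3:
  [-20, -20, -15, -19, -20]
  [-20, -20, -21, -19, -21]
  [-20, -19, -20, -22, -26]
  [-21, -9, -15, -8, -21]
  [-20, -13, -14, -16, -20]
C^⊗4:
  [-29, -23, -23, -25, -29]
  [-29, -29, -24, -28, -29]
  [-28, -28, -29, -27, -29]
  [-24, -23, -24, -26, -30]
  [-23, -22, -23, -25, -29]
Answer: row 1 of C^⊗4 = [-29, -23, -23, -25, -29]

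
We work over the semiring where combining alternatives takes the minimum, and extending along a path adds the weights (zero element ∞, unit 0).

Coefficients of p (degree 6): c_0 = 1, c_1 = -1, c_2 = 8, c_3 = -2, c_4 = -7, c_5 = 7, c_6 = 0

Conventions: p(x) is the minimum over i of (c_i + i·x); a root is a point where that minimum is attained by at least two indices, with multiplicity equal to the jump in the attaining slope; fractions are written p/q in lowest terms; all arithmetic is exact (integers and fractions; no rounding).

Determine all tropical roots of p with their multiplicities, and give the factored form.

hull edge (i=0, c=1) to (i=4, c=-7): slope -2, span 4
hull edge (i=4, c=-7) to (i=6, c=0): slope 7/2, span 2
Factored form: p(x) = 0 ⊗ (x ⊕ (-7/2)) ⊗ (x ⊕ (-7/2)) ⊗ (x ⊕ 2) ⊗ (x ⊕ 2) ⊗ (x ⊕ 2) ⊗ (x ⊕ 2)
Answer: roots = -7/2 (mult 2), 2 (mult 4)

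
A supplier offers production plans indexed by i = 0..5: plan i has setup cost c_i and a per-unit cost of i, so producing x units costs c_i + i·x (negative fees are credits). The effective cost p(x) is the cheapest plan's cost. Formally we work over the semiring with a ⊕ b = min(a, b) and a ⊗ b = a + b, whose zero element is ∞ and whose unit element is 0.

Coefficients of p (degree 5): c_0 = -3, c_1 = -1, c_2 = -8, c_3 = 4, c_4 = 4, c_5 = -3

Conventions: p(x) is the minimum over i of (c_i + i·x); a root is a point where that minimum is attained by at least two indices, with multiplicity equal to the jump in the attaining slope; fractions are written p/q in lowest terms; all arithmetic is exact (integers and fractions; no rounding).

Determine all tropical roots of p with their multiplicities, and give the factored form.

hull edge (i=0, c=-3) to (i=2, c=-8): slope -5/2, span 2
hull edge (i=2, c=-8) to (i=5, c=-3): slope 5/3, span 3
Factored form: p(x) = -3 ⊗ (x ⊕ (-5/3)) ⊗ (x ⊕ (-5/3)) ⊗ (x ⊕ (-5/3)) ⊗ (x ⊕ 5/2) ⊗ (x ⊕ 5/2)
Answer: roots = -5/3 (mult 3), 5/2 (mult 2)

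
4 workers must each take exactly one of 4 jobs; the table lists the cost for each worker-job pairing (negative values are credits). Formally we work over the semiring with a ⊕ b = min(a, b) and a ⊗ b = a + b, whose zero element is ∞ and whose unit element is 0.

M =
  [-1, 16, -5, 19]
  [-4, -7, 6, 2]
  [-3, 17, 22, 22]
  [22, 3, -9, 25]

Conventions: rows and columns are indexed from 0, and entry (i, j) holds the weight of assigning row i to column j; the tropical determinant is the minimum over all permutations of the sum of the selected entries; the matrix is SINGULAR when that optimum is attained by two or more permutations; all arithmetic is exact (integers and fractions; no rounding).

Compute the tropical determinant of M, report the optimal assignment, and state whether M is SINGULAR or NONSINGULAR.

σ = (0, 1, 2, 3): (-1) + (-7) + 22 + 25 = 39
σ = (0, 1, 3, 2): (-1) + (-7) + 22 + (-9) = 5
σ = (0, 2, 1, 3): (-1) + 6 + 17 + 25 = 47
σ = (0, 2, 3, 1): (-1) + 6 + 22 + 3 = 30
σ = (0, 3, 1, 2): (-1) + 2 + 17 + (-9) = 9
σ = (0, 3, 2, 1): (-1) + 2 + 22 + 3 = 26
σ = (1, 0, 2, 3): 16 + (-4) + 22 + 25 = 59
σ = (1, 0, 3, 2): 16 + (-4) + 22 + (-9) = 25
σ = (1, 2, 0, 3): 16 + 6 + (-3) + 25 = 44
σ = (1, 2, 3, 0): 16 + 6 + 22 + 22 = 66
σ = (1, 3, 0, 2): 16 + 2 + (-3) + (-9) = 6
σ = (1, 3, 2, 0): 16 + 2 + 22 + 22 = 62
σ = (2, 0, 1, 3): (-5) + (-4) + 17 + 25 = 33
σ = (2, 0, 3, 1): (-5) + (-4) + 22 + 3 = 16
σ = (2, 1, 0, 3): (-5) + (-7) + (-3) + 25 = 10
σ = (2, 1, 3, 0): (-5) + (-7) + 22 + 22 = 32
σ = (2, 3, 0, 1): (-5) + 2 + (-3) + 3 = -3
σ = (2, 3, 1, 0): (-5) + 2 + 17 + 22 = 36
σ = (3, 0, 1, 2): 19 + (-4) + 17 + (-9) = 23
σ = (3, 0, 2, 1): 19 + (-4) + 22 + 3 = 40
σ = (3, 1, 0, 2): 19 + (-7) + (-3) + (-9) = 0
σ = (3, 1, 2, 0): 19 + (-7) + 22 + 22 = 56
σ = (3, 2, 0, 1): 19 + 6 + (-3) + 3 = 25
σ = (3, 2, 1, 0): 19 + 6 + 17 + 22 = 64
Optimal value attained by: σ = (2, 3, 0, 1).
Answer: det⊕(M) = -3; verdict: NONSINGULAR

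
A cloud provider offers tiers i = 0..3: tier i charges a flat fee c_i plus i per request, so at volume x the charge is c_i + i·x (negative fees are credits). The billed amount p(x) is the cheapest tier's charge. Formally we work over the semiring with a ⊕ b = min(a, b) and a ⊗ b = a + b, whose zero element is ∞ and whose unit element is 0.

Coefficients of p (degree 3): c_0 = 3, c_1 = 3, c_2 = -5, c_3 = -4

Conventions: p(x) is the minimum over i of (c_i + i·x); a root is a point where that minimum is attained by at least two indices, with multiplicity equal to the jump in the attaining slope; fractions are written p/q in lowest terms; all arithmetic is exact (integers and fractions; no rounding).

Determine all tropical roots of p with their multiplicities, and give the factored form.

hull edge (i=0, c=3) to (i=2, c=-5): slope -4, span 2
hull edge (i=2, c=-5) to (i=3, c=-4): slope 1, span 1
Factored form: p(x) = -4 ⊗ (x ⊕ (-1)) ⊗ (x ⊕ 4) ⊗ (x ⊕ 4)
Answer: roots = -1 (mult 1), 4 (mult 2)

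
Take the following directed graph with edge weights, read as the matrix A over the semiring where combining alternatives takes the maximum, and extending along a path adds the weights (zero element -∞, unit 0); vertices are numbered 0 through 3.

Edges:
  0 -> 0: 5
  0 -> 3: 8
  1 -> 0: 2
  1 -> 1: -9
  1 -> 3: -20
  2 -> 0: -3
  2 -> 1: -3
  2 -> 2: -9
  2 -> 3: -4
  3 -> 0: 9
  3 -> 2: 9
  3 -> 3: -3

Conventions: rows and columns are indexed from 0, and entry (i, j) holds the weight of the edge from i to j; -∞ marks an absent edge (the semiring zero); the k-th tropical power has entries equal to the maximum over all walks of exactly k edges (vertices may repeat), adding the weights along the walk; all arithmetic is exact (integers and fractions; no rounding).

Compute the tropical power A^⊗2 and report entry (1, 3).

A^⊗2:
  [17, -∞, 17, 13]
  [7, -18, -11, 10]
  [5, -12, 5, 5]
  [14, 6, 6, 17]
Key observation: the optimum is the walk 1->0->3, with weight 2 + 8 = 10.
Optimal value attained by: walk 1->0->3.
Answer: (A^⊗2)[1][3] = 10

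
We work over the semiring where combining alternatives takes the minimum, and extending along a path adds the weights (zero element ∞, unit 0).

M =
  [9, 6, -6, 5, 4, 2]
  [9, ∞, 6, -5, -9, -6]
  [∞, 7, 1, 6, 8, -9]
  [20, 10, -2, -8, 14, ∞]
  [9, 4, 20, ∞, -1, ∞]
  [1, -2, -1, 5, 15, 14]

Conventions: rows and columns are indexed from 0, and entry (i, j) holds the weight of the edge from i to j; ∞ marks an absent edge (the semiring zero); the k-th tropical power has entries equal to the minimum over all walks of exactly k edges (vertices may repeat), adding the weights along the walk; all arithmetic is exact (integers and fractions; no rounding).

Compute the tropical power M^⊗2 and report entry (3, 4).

M^⊗2:
  [3, 0, -5, -3, -3, -15]
  [-5, -8, -7, -13, -10, -3]
  [-8, -11, -10, -4, -2, -8]
  [12, 2, -10, -16, 1, -11]
  [8, 3, 3, -1, -5, -2]
  [7, 6, -5, -7, -11, -10]
Key observation: the optimum is the walk 3->1->4, with weight 10 + (-9) = 1.
Optimal value attained by: walk 3->1->4.
Answer: (M^⊗2)[3][4] = 1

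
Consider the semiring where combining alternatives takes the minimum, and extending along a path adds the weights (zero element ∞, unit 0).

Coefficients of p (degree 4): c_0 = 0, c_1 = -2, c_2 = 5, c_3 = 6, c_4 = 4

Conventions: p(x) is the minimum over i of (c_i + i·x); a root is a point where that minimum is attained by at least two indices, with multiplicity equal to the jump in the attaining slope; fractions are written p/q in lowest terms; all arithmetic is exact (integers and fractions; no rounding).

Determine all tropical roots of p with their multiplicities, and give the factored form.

hull edge (i=0, c=0) to (i=1, c=-2): slope -2, span 1
hull edge (i=1, c=-2) to (i=4, c=4): slope 2, span 3
Factored form: p(x) = 4 ⊗ (x ⊕ (-2)) ⊗ (x ⊕ (-2)) ⊗ (x ⊕ (-2)) ⊗ (x ⊕ 2)
Answer: roots = -2 (mult 3), 2 (mult 1)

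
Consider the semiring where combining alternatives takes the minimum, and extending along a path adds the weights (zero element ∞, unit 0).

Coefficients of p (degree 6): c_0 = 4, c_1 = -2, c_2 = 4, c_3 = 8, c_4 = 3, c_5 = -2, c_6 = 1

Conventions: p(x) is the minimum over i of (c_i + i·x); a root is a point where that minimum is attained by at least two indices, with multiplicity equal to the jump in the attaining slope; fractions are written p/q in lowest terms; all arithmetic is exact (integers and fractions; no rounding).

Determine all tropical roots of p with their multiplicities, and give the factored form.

hull edge (i=0, c=4) to (i=1, c=-2): slope -6, span 1
hull edge (i=1, c=-2) to (i=5, c=-2): slope 0, span 4
hull edge (i=5, c=-2) to (i=6, c=1): slope 3, span 1
Factored form: p(x) = 1 ⊗ (x ⊕ (-3)) ⊗ (x ⊕ 0) ⊗ (x ⊕ 0) ⊗ (x ⊕ 0) ⊗ (x ⊕ 0) ⊗ (x ⊕ 6)
Answer: roots = -3 (mult 1), 0 (mult 4), 6 (mult 1)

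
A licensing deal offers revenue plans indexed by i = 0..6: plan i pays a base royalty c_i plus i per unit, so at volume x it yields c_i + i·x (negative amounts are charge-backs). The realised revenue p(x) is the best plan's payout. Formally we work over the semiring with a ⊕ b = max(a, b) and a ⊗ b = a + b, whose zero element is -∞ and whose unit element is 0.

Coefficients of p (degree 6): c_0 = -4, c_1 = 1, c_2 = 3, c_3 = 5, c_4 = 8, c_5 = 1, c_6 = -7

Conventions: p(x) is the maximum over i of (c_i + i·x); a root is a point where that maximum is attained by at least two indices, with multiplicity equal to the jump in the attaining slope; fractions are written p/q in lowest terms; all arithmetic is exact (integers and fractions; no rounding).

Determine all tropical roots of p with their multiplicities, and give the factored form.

hull edge (i=0, c=-4) to (i=1, c=1): slope 5, span 1
hull edge (i=1, c=1) to (i=4, c=8): slope 7/3, span 3
hull edge (i=4, c=8) to (i=5, c=1): slope -7, span 1
hull edge (i=5, c=1) to (i=6, c=-7): slope -8, span 1
Factored form: p(x) = -7 ⊗ (x ⊕ (-5)) ⊗ (x ⊕ (-7/3)) ⊗ (x ⊕ (-7/3)) ⊗ (x ⊕ (-7/3)) ⊗ (x ⊕ 7) ⊗ (x ⊕ 8)
Answer: roots = -5 (mult 1), -7/3 (mult 3), 7 (mult 1), 8 (mult 1)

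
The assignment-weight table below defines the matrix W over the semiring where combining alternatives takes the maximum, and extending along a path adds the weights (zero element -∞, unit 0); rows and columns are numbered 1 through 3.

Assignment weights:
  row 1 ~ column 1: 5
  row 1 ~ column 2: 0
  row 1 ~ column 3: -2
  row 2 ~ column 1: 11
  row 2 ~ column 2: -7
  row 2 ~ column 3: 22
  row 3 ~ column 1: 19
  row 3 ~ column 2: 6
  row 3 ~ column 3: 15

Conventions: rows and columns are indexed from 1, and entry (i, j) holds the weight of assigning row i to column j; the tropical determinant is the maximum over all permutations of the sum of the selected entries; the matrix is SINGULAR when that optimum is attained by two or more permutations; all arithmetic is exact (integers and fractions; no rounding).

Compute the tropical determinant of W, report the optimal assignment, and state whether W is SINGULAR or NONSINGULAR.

σ = (1, 2, 3): 5 + (-7) + 15 = 13
σ = (1, 3, 2): 5 + 22 + 6 = 33
σ = (2, 1, 3): 0 + 11 + 15 = 26
σ = (2, 3, 1): 0 + 22 + 19 = 41
σ = (3, 1, 2): (-2) + 11 + 6 = 15
σ = (3, 2, 1): (-2) + (-7) + 19 = 10
Optimal value attained by: σ = (2, 3, 1).
Answer: det⊕(W) = 41; verdict: NONSINGULAR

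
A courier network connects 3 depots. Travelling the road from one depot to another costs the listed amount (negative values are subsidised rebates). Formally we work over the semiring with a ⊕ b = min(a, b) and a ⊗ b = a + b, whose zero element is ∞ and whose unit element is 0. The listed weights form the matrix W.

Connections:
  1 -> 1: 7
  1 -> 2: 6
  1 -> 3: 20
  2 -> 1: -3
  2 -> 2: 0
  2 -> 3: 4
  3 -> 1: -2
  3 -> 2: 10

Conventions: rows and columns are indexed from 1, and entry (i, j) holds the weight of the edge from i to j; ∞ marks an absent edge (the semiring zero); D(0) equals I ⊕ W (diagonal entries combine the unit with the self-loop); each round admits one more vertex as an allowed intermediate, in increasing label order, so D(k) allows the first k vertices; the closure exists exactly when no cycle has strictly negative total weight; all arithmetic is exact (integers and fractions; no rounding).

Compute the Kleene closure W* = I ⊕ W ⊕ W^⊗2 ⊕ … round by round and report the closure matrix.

D(0):
  [0, 6, 20]
  [-3, 0, 4]
  [-2, 10, 0]
D(1):
  [0, 6, 20]
  [-3, 0, 4]
  [-2, 4, 0]
D(2):
  [0, 6, 10]
  [-3, 0, 4]
  [-2, 4, 0]
D(3):
  [0, 6, 10]
  [-3, 0, 4]
  [-2, 4, 0]
Answer: W* = [[0, 6, 10], [-3, 0, 4], [-2, 4, 0]]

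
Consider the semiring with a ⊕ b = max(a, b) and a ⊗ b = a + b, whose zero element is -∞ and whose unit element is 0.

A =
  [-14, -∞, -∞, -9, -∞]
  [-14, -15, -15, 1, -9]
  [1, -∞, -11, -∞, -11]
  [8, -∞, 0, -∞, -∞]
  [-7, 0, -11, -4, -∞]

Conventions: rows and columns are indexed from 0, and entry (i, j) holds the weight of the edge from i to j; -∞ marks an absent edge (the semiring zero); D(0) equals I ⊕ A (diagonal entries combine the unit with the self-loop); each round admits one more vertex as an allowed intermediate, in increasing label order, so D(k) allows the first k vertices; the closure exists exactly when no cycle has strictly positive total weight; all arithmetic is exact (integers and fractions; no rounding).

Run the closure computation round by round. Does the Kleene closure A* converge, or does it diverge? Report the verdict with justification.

D(0):
  [0, -∞, -∞, -9, -∞]
  [-14, 0, -15, 1, -9]
  [1, -∞, 0, -∞, -11]
  [8, -∞, 0, 0, -∞]
  [-7, 0, -11, -4, 0]
D(1):
  [0, -∞, -∞, -9, -∞]
  [-14, 0, -15, 1, -9]
  [1, -∞, 0, -8, -11]
  [8, -∞, 0, 0, -∞]
  [-7, 0, -11, -4, 0]
D(2):
  [0, -∞, -∞, -9, -∞]
  [-14, 0, -15, 1, -9]
  [1, -∞, 0, -8, -11]
  [8, -∞, 0, 0, -∞]
  [-7, 0, -11, 1, 0]
D(3):
  [0, -∞, -∞, -9, -∞]
  [-14, 0, -15, 1, -9]
  [1, -∞, 0, -8, -11]
  [8, -∞, 0, 0, -11]
  [-7, 0, -11, 1, 0]
D(4):
  [0, -∞, -9, -9, -20]
  [9, 0, 1, 1, -9]
  [1, -∞, 0, -8, -11]
  [8, -∞, 0, 0, -11]
  [9, 0, 1, 1, 0]
D(5):
  [0, -20, -9, -9, -20]
  [9, 0, 1, 1, -9]
  [1, -11, 0, -8, -11]
  [8, -11, 0, 0, -11]
  [9, 0, 1, 1, 0]
Key observation: every diagonal entry stays at the unit through all rounds, so no improving cycle exists.
Answer: CONVERGES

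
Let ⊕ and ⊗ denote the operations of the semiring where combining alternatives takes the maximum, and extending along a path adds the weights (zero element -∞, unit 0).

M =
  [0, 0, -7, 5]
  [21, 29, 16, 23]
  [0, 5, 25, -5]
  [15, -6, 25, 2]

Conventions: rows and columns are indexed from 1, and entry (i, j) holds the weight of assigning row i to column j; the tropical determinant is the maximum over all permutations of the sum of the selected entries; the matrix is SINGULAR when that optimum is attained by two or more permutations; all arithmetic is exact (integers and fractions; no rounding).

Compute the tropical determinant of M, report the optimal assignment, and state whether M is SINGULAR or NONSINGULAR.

σ = (1, 2, 3, 4): 0 + 29 + 25 + 2 = 56
σ = (1, 2, 4, 3): 0 + 29 + (-5) + 25 = 49
σ = (1, 3, 2, 4): 0 + 16 + 5 + 2 = 23
σ = (1, 3, 4, 2): 0 + 16 + (-5) + (-6) = 5
σ = (1, 4, 2, 3): 0 + 23 + 5 + 25 = 53
σ = (1, 4, 3, 2): 0 + 23 + 25 + (-6) = 42
σ = (2, 1, 3, 4): 0 + 21 + 25 + 2 = 48
σ = (2, 1, 4, 3): 0 + 21 + (-5) + 25 = 41
σ = (2, 3, 1, 4): 0 + 16 + 0 + 2 = 18
σ = (2, 3, 4, 1): 0 + 16 + (-5) + 15 = 26
σ = (2, 4, 1, 3): 0 + 23 + 0 + 25 = 48
σ = (2, 4, 3, 1): 0 + 23 + 25 + 15 = 63
σ = (3, 1, 2, 4): (-7) + 21 + 5 + 2 = 21
σ = (3, 1, 4, 2): (-7) + 21 + (-5) + (-6) = 3
σ = (3, 2, 1, 4): (-7) + 29 + 0 + 2 = 24
σ = (3, 2, 4, 1): (-7) + 29 + (-5) + 15 = 32
σ = (3, 4, 1, 2): (-7) + 23 + 0 + (-6) = 10
σ = (3, 4, 2, 1): (-7) + 23 + 5 + 15 = 36
σ = (4, 1, 2, 3): 5 + 21 + 5 + 25 = 56
σ = (4, 1, 3, 2): 5 + 21 + 25 + (-6) = 45
σ = (4, 2, 1, 3): 5 + 29 + 0 + 25 = 59
σ = (4, 2, 3, 1): 5 + 29 + 25 + 15 = 74
σ = (4, 3, 1, 2): 5 + 16 + 0 + (-6) = 15
σ = (4, 3, 2, 1): 5 + 16 + 5 + 15 = 41
Optimal value attained by: σ = (4, 2, 3, 1).
Answer: det⊕(M) = 74; verdict: NONSINGULAR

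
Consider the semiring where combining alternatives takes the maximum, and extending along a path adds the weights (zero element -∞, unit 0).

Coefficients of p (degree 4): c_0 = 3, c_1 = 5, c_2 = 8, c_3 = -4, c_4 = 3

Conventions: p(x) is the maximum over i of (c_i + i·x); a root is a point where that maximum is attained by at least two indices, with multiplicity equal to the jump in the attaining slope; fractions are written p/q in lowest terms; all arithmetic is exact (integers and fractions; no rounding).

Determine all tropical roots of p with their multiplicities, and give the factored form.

hull edge (i=0, c=3) to (i=2, c=8): slope 5/2, span 2
hull edge (i=2, c=8) to (i=4, c=3): slope -5/2, span 2
Factored form: p(x) = 3 ⊗ (x ⊕ (-5/2)) ⊗ (x ⊕ (-5/2)) ⊗ (x ⊕ 5/2) ⊗ (x ⊕ 5/2)
Answer: roots = -5/2 (mult 2), 5/2 (mult 2)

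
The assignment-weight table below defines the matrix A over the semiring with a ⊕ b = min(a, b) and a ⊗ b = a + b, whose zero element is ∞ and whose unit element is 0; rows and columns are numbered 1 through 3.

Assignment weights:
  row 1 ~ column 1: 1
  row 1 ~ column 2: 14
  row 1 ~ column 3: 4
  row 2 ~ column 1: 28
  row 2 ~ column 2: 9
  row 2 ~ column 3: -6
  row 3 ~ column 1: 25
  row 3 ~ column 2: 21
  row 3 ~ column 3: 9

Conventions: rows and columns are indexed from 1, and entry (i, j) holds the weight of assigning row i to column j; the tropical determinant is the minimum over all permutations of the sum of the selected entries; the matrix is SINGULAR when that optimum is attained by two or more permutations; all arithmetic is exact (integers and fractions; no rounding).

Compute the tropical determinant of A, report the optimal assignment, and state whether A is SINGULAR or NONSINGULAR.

σ = (1, 2, 3): 1 + 9 + 9 = 19
σ = (1, 3, 2): 1 + (-6) + 21 = 16
σ = (2, 1, 3): 14 + 28 + 9 = 51
σ = (2, 3, 1): 14 + (-6) + 25 = 33
σ = (3, 1, 2): 4 + 28 + 21 = 53
σ = (3, 2, 1): 4 + 9 + 25 = 38
Optimal value attained by: σ = (1, 3, 2).
Answer: det⊕(A) = 16; verdict: NONSINGULAR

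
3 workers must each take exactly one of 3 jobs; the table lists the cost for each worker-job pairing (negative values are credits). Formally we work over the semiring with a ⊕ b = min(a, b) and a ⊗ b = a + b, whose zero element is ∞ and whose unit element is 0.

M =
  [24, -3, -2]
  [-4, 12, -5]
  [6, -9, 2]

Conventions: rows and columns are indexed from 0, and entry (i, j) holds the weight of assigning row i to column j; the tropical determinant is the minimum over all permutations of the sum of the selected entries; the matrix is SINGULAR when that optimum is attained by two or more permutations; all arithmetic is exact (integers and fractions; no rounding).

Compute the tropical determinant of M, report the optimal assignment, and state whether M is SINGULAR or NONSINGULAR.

σ = (0, 1, 2): 24 + 12 + 2 = 38
σ = (0, 2, 1): 24 + (-5) + (-9) = 10
σ = (1, 0, 2): (-3) + (-4) + 2 = -5
σ = (1, 2, 0): (-3) + (-5) + 6 = -2
σ = (2, 0, 1): (-2) + (-4) + (-9) = -15
σ = (2, 1, 0): (-2) + 12 + 6 = 16
Optimal value attained by: σ = (2, 0, 1).
Answer: det⊕(M) = -15; verdict: NONSINGULAR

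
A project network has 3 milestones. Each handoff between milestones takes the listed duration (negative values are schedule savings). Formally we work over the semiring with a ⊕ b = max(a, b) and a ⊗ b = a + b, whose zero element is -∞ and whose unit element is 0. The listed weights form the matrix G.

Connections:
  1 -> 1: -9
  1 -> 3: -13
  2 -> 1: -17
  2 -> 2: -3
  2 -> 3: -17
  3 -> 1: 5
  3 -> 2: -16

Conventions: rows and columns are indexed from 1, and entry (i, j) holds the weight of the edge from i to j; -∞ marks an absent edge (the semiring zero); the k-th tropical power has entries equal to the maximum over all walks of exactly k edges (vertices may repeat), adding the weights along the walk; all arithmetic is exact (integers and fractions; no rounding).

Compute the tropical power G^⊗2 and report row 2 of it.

G^⊗2:
  [-8, -29, -22]
  [-12, -6, -20]
  [-4, -19, -8]
Answer: row 2 of G^⊗2 = [-12, -6, -20]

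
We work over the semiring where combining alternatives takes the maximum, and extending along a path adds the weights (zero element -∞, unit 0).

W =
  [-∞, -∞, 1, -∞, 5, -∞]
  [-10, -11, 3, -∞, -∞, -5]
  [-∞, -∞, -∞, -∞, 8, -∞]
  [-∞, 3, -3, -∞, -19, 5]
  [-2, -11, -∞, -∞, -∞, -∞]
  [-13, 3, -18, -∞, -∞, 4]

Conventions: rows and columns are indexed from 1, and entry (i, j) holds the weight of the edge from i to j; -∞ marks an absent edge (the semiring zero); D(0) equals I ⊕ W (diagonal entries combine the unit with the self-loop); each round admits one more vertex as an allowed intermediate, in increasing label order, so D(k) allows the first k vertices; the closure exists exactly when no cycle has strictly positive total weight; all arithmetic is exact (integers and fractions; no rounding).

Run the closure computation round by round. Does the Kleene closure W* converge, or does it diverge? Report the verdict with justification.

Detection: at round 0, diagonal entry (6, 6) turns strictly positive.
Key observation: the cycle 6->6 has total weight 4, which is strictly positive.
Answer: DIVERGES — positive cycle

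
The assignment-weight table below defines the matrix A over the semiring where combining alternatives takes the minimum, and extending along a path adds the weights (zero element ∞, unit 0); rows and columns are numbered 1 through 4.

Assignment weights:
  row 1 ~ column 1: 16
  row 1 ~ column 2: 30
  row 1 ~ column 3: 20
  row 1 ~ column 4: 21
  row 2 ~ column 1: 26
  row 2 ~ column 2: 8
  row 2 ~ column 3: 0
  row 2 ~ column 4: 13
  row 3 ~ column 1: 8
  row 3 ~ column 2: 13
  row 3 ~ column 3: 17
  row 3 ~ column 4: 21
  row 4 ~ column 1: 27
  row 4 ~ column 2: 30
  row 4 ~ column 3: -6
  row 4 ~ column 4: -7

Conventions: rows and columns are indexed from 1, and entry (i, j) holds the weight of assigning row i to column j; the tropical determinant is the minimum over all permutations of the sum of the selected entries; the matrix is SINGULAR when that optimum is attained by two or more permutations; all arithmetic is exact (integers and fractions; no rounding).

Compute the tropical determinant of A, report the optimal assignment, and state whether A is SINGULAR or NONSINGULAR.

σ = (1, 2, 3, 4): 16 + 8 + 17 + (-7) = 34
σ = (1, 2, 4, 3): 16 + 8 + 21 + (-6) = 39
σ = (1, 3, 2, 4): 16 + 0 + 13 + (-7) = 22
σ = (1, 3, 4, 2): 16 + 0 + 21 + 30 = 67
σ = (1, 4, 2, 3): 16 + 13 + 13 + (-6) = 36
σ = (1, 4, 3, 2): 16 + 13 + 17 + 30 = 76
σ = (2, 1, 3, 4): 30 + 26 + 17 + (-7) = 66
σ = (2, 1, 4, 3): 30 + 26 + 21 + (-6) = 71
σ = (2, 3, 1, 4): 30 + 0 + 8 + (-7) = 31
σ = (2, 3, 4, 1): 30 + 0 + 21 + 27 = 78
σ = (2, 4, 1, 3): 30 + 13 + 8 + (-6) = 45
σ = (2, 4, 3, 1): 30 + 13 + 17 + 27 = 87
σ = (3, 1, 2, 4): 20 + 26 + 13 + (-7) = 52
σ = (3, 1, 4, 2): 20 + 26 + 21 + 30 = 97
σ = (3, 2, 1, 4): 20 + 8 + 8 + (-7) = 29
σ = (3, 2, 4, 1): 20 + 8 + 21 + 27 = 76
σ = (3, 4, 1, 2): 20 + 13 + 8 + 30 = 71
σ = (3, 4, 2, 1): 20 + 13 + 13 + 27 = 73
σ = (4, 1, 2, 3): 21 + 26 + 13 + (-6) = 54
σ = (4, 1, 3, 2): 21 + 26 + 17 + 30 = 94
σ = (4, 2, 1, 3): 21 + 8 + 8 + (-6) = 31
σ = (4, 2, 3, 1): 21 + 8 + 17 + 27 = 73
σ = (4, 3, 1, 2): 21 + 0 + 8 + 30 = 59
σ = (4, 3, 2, 1): 21 + 0 + 13 + 27 = 61
Optimal value attained by: σ = (1, 3, 2, 4).
Answer: det⊕(A) = 22; verdict: NONSINGULAR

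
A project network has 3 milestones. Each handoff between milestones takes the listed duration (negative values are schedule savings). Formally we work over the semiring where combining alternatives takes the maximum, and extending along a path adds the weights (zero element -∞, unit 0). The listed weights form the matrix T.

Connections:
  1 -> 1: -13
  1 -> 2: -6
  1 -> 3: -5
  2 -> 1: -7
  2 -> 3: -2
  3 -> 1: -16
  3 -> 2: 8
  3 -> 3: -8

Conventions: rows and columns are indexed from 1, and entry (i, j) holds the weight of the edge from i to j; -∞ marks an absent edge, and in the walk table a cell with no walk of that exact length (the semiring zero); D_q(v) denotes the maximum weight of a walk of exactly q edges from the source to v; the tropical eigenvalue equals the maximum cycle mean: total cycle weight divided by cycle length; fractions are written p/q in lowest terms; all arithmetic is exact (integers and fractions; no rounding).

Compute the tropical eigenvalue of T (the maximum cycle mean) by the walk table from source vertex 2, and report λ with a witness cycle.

q=0: [-∞, 0, -∞]
q=1: [-7, -∞, -2]
q=2: [-18, 6, -10]
q=3: [-1, -2, 4]
Optimal cycle mean attained by: cycle 2->3->2, total (-2) + 8, length 2.
Answer: λ = 3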